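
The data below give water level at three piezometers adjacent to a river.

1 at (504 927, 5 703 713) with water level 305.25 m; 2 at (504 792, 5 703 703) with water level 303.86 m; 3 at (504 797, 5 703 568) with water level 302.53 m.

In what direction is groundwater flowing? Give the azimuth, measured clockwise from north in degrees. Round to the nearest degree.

Differences from 1: to 2 (Δx, Δy, Δh) = (-135, -10, -1.39); to 3 = (-130, -145, -2.72).
Solve a·Δx + b·Δy = Δh: det = (-135)·(-145) − (-130)·(-10) = 18275.
∂h/∂x = [(-1.39)·(-145) − (-2.72)·(-10)] / 18275 = +0.009540
∂h/∂y = [(-135)·(-2.72) − (-130)·(-1.39)] / 18275 = +0.01021
Flow direction (−∇h) has components (-0.009540 E, -0.01021 N).
Azimuth = atan2(E, N) = atan2(-0.009540, -0.01021) = 223.1° ≈ 223°.

223°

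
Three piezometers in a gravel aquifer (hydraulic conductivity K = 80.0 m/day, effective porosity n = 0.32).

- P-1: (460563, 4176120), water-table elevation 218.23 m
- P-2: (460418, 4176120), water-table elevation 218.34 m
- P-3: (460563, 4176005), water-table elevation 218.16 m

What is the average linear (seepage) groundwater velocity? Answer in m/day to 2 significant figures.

∂h/∂x = (218.34 − 218.23) / (460418 − 460563) = -0.0007586
∂h/∂y = (218.16 − 218.23) / (4176005 − 4176120) = +0.0006087
|∇h| = √(-0.0007586² + 0.0006087²) = 0.0009726
Seepage velocity v = K·i/n = 80.0 × 0.0009726 / 0.32 = 0.2432 m/day.

0.24 m/day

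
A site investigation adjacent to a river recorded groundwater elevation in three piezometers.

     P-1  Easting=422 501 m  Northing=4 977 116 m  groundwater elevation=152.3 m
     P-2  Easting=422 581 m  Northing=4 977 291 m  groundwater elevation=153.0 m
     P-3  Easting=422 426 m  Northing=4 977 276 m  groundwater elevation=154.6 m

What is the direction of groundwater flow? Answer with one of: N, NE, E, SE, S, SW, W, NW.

Differences from P-1: to P-2 (Δx, Δy, Δh) = (80, 175, +0.7); to P-3 = (-75, 160, +2.3).
Determinant of the coordinate differences = 80·160 − (-75)·175 = 25925.
∂h/∂x = [(+0.7)·160 − (+2.3)·175] / 25925 = -0.01121
∂h/∂y = [80·(+2.3) − (-75)·(+0.7)] / 25925 = +0.009122
Flow = −∇h = (+0.01121 east, -0.009122 north), which points southeast.

SE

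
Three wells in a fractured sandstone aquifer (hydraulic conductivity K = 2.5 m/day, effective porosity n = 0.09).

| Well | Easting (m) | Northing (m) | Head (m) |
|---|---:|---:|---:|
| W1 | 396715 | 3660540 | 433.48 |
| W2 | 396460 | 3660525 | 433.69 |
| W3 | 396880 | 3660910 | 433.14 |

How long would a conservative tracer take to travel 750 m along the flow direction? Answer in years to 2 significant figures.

Taking W1 as reference: W2−W1 = (-255, -15, +0.21); W3−W1 = (165, 370, -0.34).
Solve a·Δx + b·Δy = Δh: det = (-255)·370 − 165·(-15) = -91875.
∂h/∂x = [(+0.21)·370 − (-0.34)·(-15)] / -91875 = -0.0007902
∂h/∂y = [(-255)·(-0.34) − 165·(+0.21)] / -91875 = -0.0005665
|∇h| = √(-0.0007902² + -0.0005665²) = 0.0009723
Seepage velocity v = K·i/n = 2.5 × 0.0009723 / 0.09 = 0.02701 m/day.
t = 750 / 0.02701 = 2.777e+04 days = 76 years.

76 years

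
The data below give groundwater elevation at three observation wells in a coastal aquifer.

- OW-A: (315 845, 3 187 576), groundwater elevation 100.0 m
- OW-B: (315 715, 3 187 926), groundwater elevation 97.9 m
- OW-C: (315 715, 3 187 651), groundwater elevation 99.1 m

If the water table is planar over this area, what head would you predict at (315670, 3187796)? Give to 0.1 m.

Taking OW-A as reference: OW-B−OW-A = (-130, 350, -2.1); OW-C−OW-A = (-130, 75, -0.9).
Solve a·Δx + b·Δy = Δh: det = (-130)·75 − (-130)·350 = 35750.
∂h/∂x = [(-2.1)·75 − (-0.9)·350] / 35750 = +0.004406
∂h/∂y = [(-130)·(-0.9) − (-130)·(-2.1)] / 35750 = -0.004364
h(315670, 3187796) = 100.0 + (+0.004406)·(-175) + (-0.004364)·(220) = 100.0 -0.771 -0.960 = 98.269 m.

98.3 m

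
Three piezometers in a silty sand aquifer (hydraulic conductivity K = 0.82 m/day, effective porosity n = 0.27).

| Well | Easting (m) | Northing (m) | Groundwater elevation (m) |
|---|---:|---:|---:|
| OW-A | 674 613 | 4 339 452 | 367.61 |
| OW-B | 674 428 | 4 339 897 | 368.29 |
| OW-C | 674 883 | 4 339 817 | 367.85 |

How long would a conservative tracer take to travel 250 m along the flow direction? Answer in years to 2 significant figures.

160 years

Taking OW-A as reference: OW-B−OW-A = (-185, 445, +0.68); OW-C−OW-A = (270, 365, +0.24).
Solve a·Δx + b·Δy = Δh: det = (-185)·365 − 270·445 = -187675.
∂h/∂x = [(+0.68)·365 − (+0.24)·445] / -187675 = -0.0007534
∂h/∂y = [(-185)·(+0.24) − 270·(+0.68)] / -187675 = +0.001215
|∇h| = √(-0.0007534² + 0.001215²) = 0.00143
Seepage velocity v = K·i/n = 0.82 × 0.00143 / 0.27 = 0.004343 m/day.
t = 250 / 0.004343 = 5.756e+04 days = 158 years.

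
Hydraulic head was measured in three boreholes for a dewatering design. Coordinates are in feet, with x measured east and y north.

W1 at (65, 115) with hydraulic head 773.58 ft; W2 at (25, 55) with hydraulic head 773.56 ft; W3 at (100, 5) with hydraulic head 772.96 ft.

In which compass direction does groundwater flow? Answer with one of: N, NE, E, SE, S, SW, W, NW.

Three-point gradient (reference W1): Δ to W2 = (-40, -60, -0.02), Δ to W3 = (35, -110, -0.62).
∂h/∂x = -0.005385, ∂h/∂y = +0.003923 (det = 6500).
Flow = −∇h = (+0.005385 east, -0.003923 north), which points southeast.

SE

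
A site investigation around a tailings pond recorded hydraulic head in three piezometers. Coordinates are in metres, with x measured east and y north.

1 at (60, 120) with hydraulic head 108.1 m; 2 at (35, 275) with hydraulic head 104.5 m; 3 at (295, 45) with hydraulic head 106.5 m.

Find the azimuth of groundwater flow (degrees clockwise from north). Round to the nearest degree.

030°

With h = a·x + b·y + c and 1 as origin, the differences give:
  (-25)·a + 155·b = -3.6
  235·a + (-75)·b = -1.6
Eliminate b (×(-75) and ×155, subtract): -34550·a = 518.00 → a = ∂h/∂x = -0.01499
Back-substitute: b = ∂h/∂y = -0.02564.
Flow direction (−∇h) has components (+0.01499 E, +0.02564 N).
Azimuth = atan2(E, N) = atan2(+0.01499, +0.02564) = 30.3° ≈ 030°.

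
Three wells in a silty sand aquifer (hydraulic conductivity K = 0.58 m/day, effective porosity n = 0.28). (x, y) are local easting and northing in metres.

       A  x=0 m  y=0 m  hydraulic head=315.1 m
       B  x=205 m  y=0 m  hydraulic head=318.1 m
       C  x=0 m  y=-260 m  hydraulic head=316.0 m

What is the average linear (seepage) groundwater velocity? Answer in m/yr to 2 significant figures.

11 m/yr

∂h/∂x = (318.1 − 315.1) / (205 − 0) = +0.01463
∂h/∂y = (316.0 − 315.1) / (-260 − 0) = -0.003462
|∇h| = √(0.01463² + -0.003462²) = 0.01503
Seepage velocity v = K·i/n = 0.58 × 0.01503 / 0.28 = 0.03113 m/day = 11.37 m/yr.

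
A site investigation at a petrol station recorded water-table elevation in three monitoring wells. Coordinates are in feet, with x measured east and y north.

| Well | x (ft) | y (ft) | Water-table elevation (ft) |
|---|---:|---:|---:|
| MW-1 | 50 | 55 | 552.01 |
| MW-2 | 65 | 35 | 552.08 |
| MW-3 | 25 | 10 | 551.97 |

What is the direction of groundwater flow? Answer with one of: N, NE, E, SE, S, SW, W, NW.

With h = a·x + b·y + c and MW-1 as origin, the differences give:
  15·a + (-20)·b = +0.07
  (-25)·a + (-45)·b = -0.04
Eliminate b (×(-45) and ×(-20), subtract): -1175·a = -3.950 → a = ∂h/∂x = +0.003362
Back-substitute: b = ∂h/∂y = -0.0009787.
Flow = −∇h = (-0.003362 east, +0.0009787 north), which points west.

W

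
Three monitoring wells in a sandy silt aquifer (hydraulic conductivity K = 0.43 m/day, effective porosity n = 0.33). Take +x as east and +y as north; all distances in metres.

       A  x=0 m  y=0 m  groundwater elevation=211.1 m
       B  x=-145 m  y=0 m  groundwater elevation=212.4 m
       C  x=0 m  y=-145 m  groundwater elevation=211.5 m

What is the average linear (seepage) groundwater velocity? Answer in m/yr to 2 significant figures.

∂h/∂x = (212.4 − 211.1) / (-145 − 0) = -0.008966
∂h/∂y = (211.5 − 211.1) / (-145 − 0) = -0.002759
|∇h| = √(-0.008966² + -0.002759²) = 0.009381
Seepage velocity v = K·i/n = 0.43 × 0.009381 / 0.33 = 0.01222 m/day = 4.463 m/yr.

4.5 m/yr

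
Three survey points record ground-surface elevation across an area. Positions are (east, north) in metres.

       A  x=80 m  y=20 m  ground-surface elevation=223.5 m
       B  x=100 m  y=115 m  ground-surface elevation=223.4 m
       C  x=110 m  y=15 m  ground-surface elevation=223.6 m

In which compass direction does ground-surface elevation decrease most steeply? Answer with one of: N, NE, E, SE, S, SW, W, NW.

NW

Taking A as reference: B−A = (20, 95, -0.1); C−A = (30, -5, +0.1).
Solve a·Δx + b·Δy = Δz: det = 20·(-5) − 30·95 = -2950.
∂z/∂x = [(-0.1)·(-5) − (+0.1)·95] / -2950 = +0.003051
∂z/∂y = [20·(+0.1) − 30·(-0.1)] / -2950 = -0.001695
Steepest decrease is along −∇f = (-0.003051 E, +0.001695 N) → northwest.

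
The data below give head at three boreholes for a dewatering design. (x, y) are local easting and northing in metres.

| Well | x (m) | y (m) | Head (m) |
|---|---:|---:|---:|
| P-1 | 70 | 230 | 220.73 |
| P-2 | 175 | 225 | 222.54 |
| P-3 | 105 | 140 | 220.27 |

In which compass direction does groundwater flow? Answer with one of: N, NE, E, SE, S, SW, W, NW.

Differences from P-1: to P-2 (Δx, Δy, Δh) = (105, -5, +1.81); to P-3 = (35, -90, -0.46).
Solve a·Δx + b·Δy = Δh: det = 105·(-90) − 35·(-5) = -9275.
∂h/∂x = [(+1.81)·(-90) − (-0.46)·(-5)] / -9275 = +0.01781
∂h/∂y = [105·(-0.46) − 35·(+1.81)] / -9275 = +0.01204
Flow = −∇h = (-0.01781 east, -0.01204 north), which points southwest.

SW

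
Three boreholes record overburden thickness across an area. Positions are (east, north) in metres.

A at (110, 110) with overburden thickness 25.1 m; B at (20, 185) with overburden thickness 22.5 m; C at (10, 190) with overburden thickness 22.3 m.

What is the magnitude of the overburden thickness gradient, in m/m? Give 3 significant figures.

0.0275 m/m

Taking A as reference: B−A = (-90, 75, -2.6); C−A = (-100, 80, -2.8).
Determinant of the coordinate differences = (-90)·80 − (-100)·75 = 300.
∂d/∂x = [(-2.6)·80 − (-2.8)·75] / 300 = +0.006667
∂d/∂y = [(-90)·(-2.8) − (-100)·(-2.6)] / 300 = -0.02667
|∇f| = √(0.006667² + -0.02667²) = 0.02749 m/m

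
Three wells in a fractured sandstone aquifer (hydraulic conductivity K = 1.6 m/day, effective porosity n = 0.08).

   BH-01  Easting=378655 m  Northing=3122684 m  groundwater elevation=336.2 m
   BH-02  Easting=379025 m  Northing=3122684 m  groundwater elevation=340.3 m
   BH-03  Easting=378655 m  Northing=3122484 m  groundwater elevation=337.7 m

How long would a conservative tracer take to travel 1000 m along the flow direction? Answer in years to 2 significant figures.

∂h/∂x = (340.3 − 336.2) / (379025 − 378655) = +0.01108
∂h/∂y = (337.7 − 336.2) / (3122484 − 3122684) = -0.007500
|∇h| = √(0.01108² + -0.007500²) = 0.01338
Seepage velocity v = K·i/n = 1.6 × 0.01338 / 0.08 = 0.2676 m/day.
t = 1000 / 0.2676 = 3737 days = 10.2 years.

10 years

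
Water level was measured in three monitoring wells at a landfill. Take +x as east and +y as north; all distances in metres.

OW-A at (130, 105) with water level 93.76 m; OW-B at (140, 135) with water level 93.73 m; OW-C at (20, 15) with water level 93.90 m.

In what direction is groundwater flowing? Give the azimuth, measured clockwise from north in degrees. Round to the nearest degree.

038°

With h = a·x + b·y + c and OW-A as origin, the differences give:
  10·a + 30·b = -0.03
  (-110)·a + (-90)·b = +0.14
Eliminate b (×(-90) and ×30, subtract): 2400·a = -1.500 → a = ∂h/∂x = -0.0006250
Back-substitute: b = ∂h/∂y = -0.0007917.
Flow direction (−∇h) has components (+0.0006250 E, +0.0007917 N).
Azimuth = atan2(E, N) = atan2(+0.0006250, +0.0007917) = 38.3° ≈ 038°.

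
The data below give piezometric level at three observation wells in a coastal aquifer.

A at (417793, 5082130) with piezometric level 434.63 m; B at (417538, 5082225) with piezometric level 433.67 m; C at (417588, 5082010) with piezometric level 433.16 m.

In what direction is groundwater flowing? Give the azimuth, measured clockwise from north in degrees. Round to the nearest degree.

235°

Differences from A: to B (Δx, Δy, Δh) = (-255, 95, -0.96); to C = (-205, -120, -1.47).
Solve a·Δx + b·Δy = Δh: det = (-255)·(-120) − (-205)·95 = 50075.
∂h/∂x = [(-0.96)·(-120) − (-1.47)·95] / 50075 = +0.005089
∂h/∂y = [(-255)·(-1.47) − (-205)·(-0.96)] / 50075 = +0.003556
Flow direction (−∇h) has components (-0.005089 E, -0.003556 N).
Azimuth = atan2(E, N) = atan2(-0.005089, -0.003556) = 235.1° ≈ 235°.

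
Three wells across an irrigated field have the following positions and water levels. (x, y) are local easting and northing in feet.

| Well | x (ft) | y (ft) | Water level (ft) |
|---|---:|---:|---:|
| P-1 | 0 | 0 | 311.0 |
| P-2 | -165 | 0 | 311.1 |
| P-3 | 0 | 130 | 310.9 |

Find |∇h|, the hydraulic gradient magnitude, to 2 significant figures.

0.00098

∂h/∂x = (311.1 − 311.0) / (-165 − 0) = -0.0006061
∂h/∂y = (310.9 − 311.0) / (130 − 0) = -0.0007692
|∇h| = √(-0.0006061² + -0.0007692²) = 0.0009793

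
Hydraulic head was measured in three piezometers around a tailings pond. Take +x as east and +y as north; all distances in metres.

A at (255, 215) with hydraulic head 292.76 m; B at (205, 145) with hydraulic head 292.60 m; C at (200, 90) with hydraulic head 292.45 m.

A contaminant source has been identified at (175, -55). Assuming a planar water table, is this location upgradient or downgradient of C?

downgradient

With h = a·x + b·y + c and A as origin, the differences give:
  (-50)·a + (-70)·b = -0.16
  (-55)·a + (-125)·b = -0.31
Eliminate b (×(-125) and ×(-70), subtract): 2400·a = -1.700 → a = ∂h/∂x = -0.0007083
Back-substitute: b = ∂h/∂y = +0.002792.
Head at (175, -55) = 292.76 + (-0.0007083)·(-80) + (+0.002792)·(-270) = 292.06 m.
That is lower than the 292.45 m at C, so the point is downgradient.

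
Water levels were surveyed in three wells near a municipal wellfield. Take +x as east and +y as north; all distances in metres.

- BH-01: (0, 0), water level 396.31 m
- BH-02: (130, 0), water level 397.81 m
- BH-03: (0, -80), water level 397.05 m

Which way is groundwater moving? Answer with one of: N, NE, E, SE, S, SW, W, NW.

∂h/∂x = (397.81 − 396.31) / (130 − 0) = +0.01154
∂h/∂y = (397.05 − 396.31) / (-80 − 0) = -0.009250
Flow = −∇h = (-0.01154 east, +0.009250 north), which points northwest.

NW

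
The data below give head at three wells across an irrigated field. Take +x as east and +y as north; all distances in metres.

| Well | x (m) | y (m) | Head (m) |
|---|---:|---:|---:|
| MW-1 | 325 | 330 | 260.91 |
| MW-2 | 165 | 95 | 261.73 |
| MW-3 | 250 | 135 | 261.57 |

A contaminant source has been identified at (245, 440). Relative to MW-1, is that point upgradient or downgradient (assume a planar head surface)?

Differences from MW-1: to MW-2 (Δx, Δy, Δh) = (-160, -235, +0.82); to MW-3 = (-75, -195, +0.66).
Solve a·Δx + b·Δy = Δh: det = (-160)·(-195) − (-75)·(-235) = 13575.
∂h/∂x = [(+0.82)·(-195) − (+0.66)·(-235)] / 13575 = -0.0003536
∂h/∂y = [(-160)·(+0.66) − (-75)·(+0.82)] / 13575 = -0.003249
Head at (245, 440) = 260.91 + (-0.0003536)·(-80) + (-0.003249)·(110) = 260.58 m.
That is lower than the 260.91 m at MW-1, so the point is downgradient.

downgradient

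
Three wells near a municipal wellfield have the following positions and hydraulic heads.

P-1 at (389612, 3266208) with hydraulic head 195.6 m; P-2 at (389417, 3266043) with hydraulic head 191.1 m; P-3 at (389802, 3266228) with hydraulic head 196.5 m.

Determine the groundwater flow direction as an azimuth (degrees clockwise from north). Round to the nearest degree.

Differences from P-1: to P-2 (Δx, Δy, Δh) = (-195, -165, -4.5); to P-3 = (190, 20, +0.9).
Determinant of the coordinate differences = (-195)·20 − 190·(-165) = 27450.
∂h/∂x = [(-4.5)·20 − (+0.9)·(-165)] / 27450 = +0.002131
∂h/∂y = [(-195)·(+0.9) − 190·(-4.5)] / 27450 = +0.02475
Flow direction (−∇h) has components (-0.002131 E, -0.02475 N).
Azimuth = atan2(E, N) = atan2(-0.002131, -0.02475) = 184.9° ≈ 185°.

185°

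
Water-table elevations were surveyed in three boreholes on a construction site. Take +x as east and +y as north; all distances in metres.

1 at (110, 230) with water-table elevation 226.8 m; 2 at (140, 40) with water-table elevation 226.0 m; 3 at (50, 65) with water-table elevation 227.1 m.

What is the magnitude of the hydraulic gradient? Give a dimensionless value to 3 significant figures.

Differences from 1: to 2 (Δx, Δy, Δh) = (30, -190, -0.8); to 3 = (-60, -165, +0.3).
Determinant of the coordinate differences = 30·(-165) − (-60)·(-190) = -16350.
∂h/∂x = [(-0.8)·(-165) − (+0.3)·(-190)] / -16350 = -0.01156
∂h/∂y = [30·(+0.3) − (-60)·(-0.8)] / -16350 = +0.002385
|∇h| = √(-0.01156² + 0.002385²) = 0.0118

0.0118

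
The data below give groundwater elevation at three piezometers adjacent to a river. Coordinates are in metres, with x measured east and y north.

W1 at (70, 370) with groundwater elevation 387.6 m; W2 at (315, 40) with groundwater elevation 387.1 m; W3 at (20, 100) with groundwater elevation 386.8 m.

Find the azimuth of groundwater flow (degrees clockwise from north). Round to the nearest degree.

210°

Three-point gradient (reference W1): Δ to W2 = (245, -330, -0.5), Δ to W3 = (-50, -270, -0.8).
∂h/∂x = +0.001561, ∂h/∂y = +0.002674 (det = -82650).
Flow direction (−∇h) has components (-0.001561 E, -0.002674 N).
Azimuth = atan2(E, N) = atan2(-0.001561, -0.002674) = 210.3° ≈ 210°.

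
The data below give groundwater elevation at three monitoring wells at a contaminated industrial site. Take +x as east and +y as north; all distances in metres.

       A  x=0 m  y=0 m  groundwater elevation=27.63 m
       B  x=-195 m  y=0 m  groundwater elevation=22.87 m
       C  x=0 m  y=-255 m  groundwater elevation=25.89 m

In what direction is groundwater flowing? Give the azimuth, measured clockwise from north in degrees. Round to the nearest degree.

∂h/∂x = (22.87 − 27.63) / (-195 − 0) = +0.02441
∂h/∂y = (25.89 − 27.63) / (-255 − 0) = +0.006824
Flow direction (−∇h) has components (-0.02441 E, -0.006824 N).
Azimuth = atan2(E, N) = atan2(-0.02441, -0.006824) = 254.4° ≈ 254°.

254°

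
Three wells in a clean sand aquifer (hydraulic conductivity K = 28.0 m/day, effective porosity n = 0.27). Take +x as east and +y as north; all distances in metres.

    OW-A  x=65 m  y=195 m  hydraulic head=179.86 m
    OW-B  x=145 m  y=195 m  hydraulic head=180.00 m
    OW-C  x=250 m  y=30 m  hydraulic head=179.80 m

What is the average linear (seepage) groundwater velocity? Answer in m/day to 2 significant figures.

0.30 m/day

Differences from OW-A: to OW-B (Δx, Δy, Δh) = (80, 0, +0.14); to OW-C = (185, -165, -0.06).
Determinant of the coordinate differences = 80·(-165) − 185·0 = -13200.
∂h/∂x = [(+0.14)·(-165) − (-0.06)·0] / -13200 = +0.001750
∂h/∂y = [80·(-0.06) − 185·(+0.14)] / -13200 = +0.002326
|∇h| = √(0.001750² + 0.002326²) = 0.002911
Seepage velocity v = K·i/n = 28.0 × 0.002911 / 0.27 = 0.3019 m/day.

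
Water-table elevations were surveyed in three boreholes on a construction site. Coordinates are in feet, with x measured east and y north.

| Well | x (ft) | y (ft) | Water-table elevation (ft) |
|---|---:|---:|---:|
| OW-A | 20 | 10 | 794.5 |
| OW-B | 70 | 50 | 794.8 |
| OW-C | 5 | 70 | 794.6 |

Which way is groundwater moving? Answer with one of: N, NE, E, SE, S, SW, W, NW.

Differences from OW-A: to OW-B (Δx, Δy, Δh) = (50, 40, +0.3); to OW-C = (-15, 60, +0.1).
Determinant of the coordinate differences = 50·60 − (-15)·40 = 3600.
∂h/∂x = [(+0.3)·60 − (+0.1)·40] / 3600 = +0.003889
∂h/∂y = [50·(+0.1) − (-15)·(+0.3)] / 3600 = +0.002639
Flow = −∇h = (-0.003889 east, -0.002639 north), which points southwest.

SW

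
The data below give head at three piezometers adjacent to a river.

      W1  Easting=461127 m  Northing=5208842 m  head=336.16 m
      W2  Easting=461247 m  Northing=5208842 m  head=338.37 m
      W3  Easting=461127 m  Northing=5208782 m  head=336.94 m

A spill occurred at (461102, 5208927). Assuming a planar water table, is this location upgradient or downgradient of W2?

downgradient

∂h/∂x = (338.37 − 336.16) / (461247 − 461127) = +0.01842
∂h/∂y = (336.94 − 336.16) / (5208782 − 5208842) = -0.01300
Head at (461102, 5208927) = 336.16 + (+0.01842)·(-25) + (-0.01300)·(85) = 334.59 m.
That is lower than the 338.37 m at W2, so the point is downgradient.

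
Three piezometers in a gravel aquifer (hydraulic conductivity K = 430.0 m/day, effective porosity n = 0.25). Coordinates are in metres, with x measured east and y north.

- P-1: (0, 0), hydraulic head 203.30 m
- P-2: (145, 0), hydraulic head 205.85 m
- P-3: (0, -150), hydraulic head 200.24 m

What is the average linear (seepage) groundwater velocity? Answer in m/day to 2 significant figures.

∂h/∂x = (205.85 − 203.30) / (145 − 0) = +0.01759
∂h/∂y = (200.24 − 203.30) / (-150 − 0) = +0.02040
|∇h| = √(0.01759² + 0.02040²) = 0.02694
Seepage velocity v = K·i/n = 430.0 × 0.02694 / 0.25 = 46.34 m/day.

46 m/day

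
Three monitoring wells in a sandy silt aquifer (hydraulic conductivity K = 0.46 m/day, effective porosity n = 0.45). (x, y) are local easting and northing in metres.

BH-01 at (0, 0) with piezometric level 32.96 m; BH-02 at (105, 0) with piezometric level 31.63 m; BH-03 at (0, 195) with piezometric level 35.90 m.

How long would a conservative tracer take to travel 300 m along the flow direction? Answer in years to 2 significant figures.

∂h/∂x = (31.63 − 32.96) / (105 − 0) = -0.01267
∂h/∂y = (35.90 − 32.96) / (195 − 0) = +0.01508
|∇h| = √(-0.01267² + 0.01508²) = 0.0197
Seepage velocity v = K·i/n = 0.46 × 0.0197 / 0.45 = 0.02014 m/day.
t = 300 / 0.02014 = 1.49e+04 days = 40.8 years.

41 years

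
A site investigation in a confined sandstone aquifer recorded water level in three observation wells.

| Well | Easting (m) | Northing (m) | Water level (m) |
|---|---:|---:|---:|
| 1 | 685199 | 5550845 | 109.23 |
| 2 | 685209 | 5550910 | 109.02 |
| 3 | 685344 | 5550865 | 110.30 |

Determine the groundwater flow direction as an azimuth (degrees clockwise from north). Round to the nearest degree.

299°

Taking 1 as reference: 2−1 = (10, 65, -0.21); 3−1 = (145, 20, +1.07).
Solve a·Δx + b·Δy = Δh: det = 10·20 − 145·65 = -9225.
∂h/∂x = [(-0.21)·20 − (+1.07)·65] / -9225 = +0.007995
∂h/∂y = [10·(+1.07) − 145·(-0.21)] / -9225 = -0.004461
Flow direction (−∇h) has components (-0.007995 E, +0.004461 N).
Azimuth = atan2(E, N) = atan2(-0.007995, +0.004461) = 299.2° ≈ 299°.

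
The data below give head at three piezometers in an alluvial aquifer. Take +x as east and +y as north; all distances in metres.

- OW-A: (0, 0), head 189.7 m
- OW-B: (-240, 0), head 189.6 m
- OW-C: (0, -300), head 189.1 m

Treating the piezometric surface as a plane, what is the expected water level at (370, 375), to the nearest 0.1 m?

190.6 m

∂h/∂x = (189.6 − 189.7) / (-240 − 0) = +0.0004167
∂h/∂y = (189.1 − 189.7) / (-300 − 0) = +0.002000
h(370, 375) = 189.7 + (+0.0004167)·(370) + (+0.002000)·(375) = 189.7 +0.154 +0.750 = 190.604 m.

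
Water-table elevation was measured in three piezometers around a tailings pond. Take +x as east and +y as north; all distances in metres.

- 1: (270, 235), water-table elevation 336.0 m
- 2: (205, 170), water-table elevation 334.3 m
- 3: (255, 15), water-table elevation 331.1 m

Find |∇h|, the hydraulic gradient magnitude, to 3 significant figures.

0.0224

With h = a·x + b·y + c and 1 as origin, the differences give:
  (-65)·a + (-65)·b = -1.7
  (-15)·a + (-220)·b = -4.9
Eliminate b (×(-220) and ×(-65), subtract): 13325·a = 55.50 → a = ∂h/∂x = +0.004165
Back-substitute: b = ∂h/∂y = +0.02199.
|∇h| = √(0.004165² + 0.02199²) = 0.02238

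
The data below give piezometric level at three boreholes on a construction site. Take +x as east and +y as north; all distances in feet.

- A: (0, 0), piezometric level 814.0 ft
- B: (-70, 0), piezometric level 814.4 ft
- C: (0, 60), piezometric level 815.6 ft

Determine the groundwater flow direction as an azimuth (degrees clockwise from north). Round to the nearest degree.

∂h/∂x = (814.4 − 814.0) / (-70 − 0) = -0.005714
∂h/∂y = (815.6 − 814.0) / (60 − 0) = +0.02667
Flow direction (−∇h) has components (+0.005714 E, -0.02667 N).
Azimuth = atan2(E, N) = atan2(+0.005714, -0.02667) = 167.9° ≈ 168°.

168°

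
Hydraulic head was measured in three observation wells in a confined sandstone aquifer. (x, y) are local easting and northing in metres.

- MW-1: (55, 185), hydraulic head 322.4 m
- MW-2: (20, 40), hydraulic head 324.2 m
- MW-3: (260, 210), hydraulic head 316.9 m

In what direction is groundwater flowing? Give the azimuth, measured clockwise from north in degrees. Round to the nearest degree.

077°

Taking MW-1 as reference: MW-2−MW-1 = (-35, -145, +1.8); MW-3−MW-1 = (205, 25, -5.5).
Solve a·Δx + b·Δy = Δh: det = (-35)·25 − 205·(-145) = 28850.
∂h/∂x = [(+1.8)·25 − (-5.5)·(-145)] / 28850 = -0.02608
∂h/∂y = [(-35)·(-5.5) − 205·(+1.8)] / 28850 = -0.006118
Flow direction (−∇h) has components (+0.02608 E, +0.006118 N).
Azimuth = atan2(E, N) = atan2(+0.02608, +0.006118) = 76.8° ≈ 077°.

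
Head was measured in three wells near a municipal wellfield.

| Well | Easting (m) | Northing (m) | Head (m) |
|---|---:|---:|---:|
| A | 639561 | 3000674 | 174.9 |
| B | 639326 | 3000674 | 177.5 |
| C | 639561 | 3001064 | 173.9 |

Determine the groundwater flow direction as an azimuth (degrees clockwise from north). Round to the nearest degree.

077°

∂h/∂x = (177.5 − 174.9) / (639326 − 639561) = -0.01106
∂h/∂y = (173.9 − 174.9) / (3001064 − 3000674) = -0.002564
Flow direction (−∇h) has components (+0.01106 E, +0.002564 N).
Azimuth = atan2(E, N) = atan2(+0.01106, +0.002564) = 77.0° ≈ 077°.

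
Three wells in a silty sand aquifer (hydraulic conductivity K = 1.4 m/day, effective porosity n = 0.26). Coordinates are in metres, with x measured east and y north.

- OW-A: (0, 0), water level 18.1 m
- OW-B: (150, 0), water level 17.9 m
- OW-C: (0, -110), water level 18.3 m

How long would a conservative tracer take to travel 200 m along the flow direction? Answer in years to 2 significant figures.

∂h/∂x = (17.9 − 18.1) / (150 − 0) = -0.001333
∂h/∂y = (18.3 − 18.1) / (-110 − 0) = -0.001818
|∇h| = √(-0.001333² + -0.001818²) = 0.002254
Seepage velocity v = K·i/n = 1.4 × 0.002254 / 0.26 = 0.01214 m/day.
t = 200 / 0.01214 = 1.647e+04 days = 45.1 years.

45 years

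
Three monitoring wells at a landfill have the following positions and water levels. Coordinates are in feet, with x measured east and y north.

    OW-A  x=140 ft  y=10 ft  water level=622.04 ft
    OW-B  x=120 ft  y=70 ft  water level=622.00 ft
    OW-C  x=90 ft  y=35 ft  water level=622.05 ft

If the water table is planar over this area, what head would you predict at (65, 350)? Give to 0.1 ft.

Differences from OW-A: to OW-B (Δx, Δy, Δh) = (-20, 60, -0.04); to OW-C = (-50, 25, +0.01).
Solve a·Δx + b·Δy = Δh: det = (-20)·25 − (-50)·60 = 2500.
∂h/∂x = [(-0.04)·25 − (+0.01)·60] / 2500 = -0.0006400
∂h/∂y = [(-20)·(+0.01) − (-50)·(-0.04)] / 2500 = -0.0008800
h(65, 350) = 622.04 + (-0.0006400)·(-75) + (-0.0008800)·(340) = 622.04 +0.048 -0.299 = 621.789 ft.

621.8 ft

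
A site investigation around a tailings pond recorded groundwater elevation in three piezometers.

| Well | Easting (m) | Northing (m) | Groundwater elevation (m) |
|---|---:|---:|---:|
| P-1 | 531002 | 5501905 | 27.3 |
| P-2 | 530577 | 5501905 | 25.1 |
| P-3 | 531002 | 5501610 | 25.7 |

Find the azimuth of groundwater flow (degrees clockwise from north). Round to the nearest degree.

224°

∂h/∂x = (25.1 − 27.3) / (530577 − 531002) = +0.005176
∂h/∂y = (25.7 − 27.3) / (5501610 − 5501905) = +0.005424
Flow direction (−∇h) has components (-0.005176 E, -0.005424 N).
Azimuth = atan2(E, N) = atan2(-0.005176, -0.005424) = 223.7° ≈ 224°.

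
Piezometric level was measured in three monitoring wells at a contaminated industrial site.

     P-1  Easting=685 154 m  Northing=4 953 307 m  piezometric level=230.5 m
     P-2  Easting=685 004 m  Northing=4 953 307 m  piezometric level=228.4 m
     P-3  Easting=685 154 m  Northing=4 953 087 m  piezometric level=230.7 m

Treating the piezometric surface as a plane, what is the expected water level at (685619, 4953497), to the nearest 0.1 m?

236.8 m

∂h/∂x = (228.4 − 230.5) / (685004 − 685154) = +0.01400
∂h/∂y = (230.7 − 230.5) / (4953087 − 4953307) = -0.0009091
h(685619, 4953497) = 230.5 + (+0.01400)·(465) + (-0.0009091)·(190) = 230.5 +6.510 -0.173 = 236.837 m.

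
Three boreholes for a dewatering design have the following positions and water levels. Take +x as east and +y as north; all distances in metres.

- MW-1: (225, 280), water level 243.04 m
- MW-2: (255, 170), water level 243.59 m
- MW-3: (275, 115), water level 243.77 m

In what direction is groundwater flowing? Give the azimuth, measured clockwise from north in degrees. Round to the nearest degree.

062°

Taking MW-1 as reference: MW-2−MW-1 = (30, -110, +0.55); MW-3−MW-1 = (50, -165, +0.73).
Determinant of the coordinate differences = 30·(-165) − 50·(-110) = 550.
∂h/∂x = [(+0.55)·(-165) − (+0.73)·(-110)] / 550 = -0.01900
∂h/∂y = [30·(+0.73) − 50·(+0.55)] / 550 = -0.01018
Flow direction (−∇h) has components (+0.01900 E, +0.01018 N).
Azimuth = atan2(E, N) = atan2(+0.01900, +0.01018) = 61.8° ≈ 062°.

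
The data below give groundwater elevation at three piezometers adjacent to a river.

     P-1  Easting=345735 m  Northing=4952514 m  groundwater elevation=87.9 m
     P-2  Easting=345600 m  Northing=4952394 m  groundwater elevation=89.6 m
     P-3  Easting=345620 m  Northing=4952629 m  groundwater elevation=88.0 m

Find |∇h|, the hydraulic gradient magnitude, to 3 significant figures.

0.00941

With h = a·x + b·y + c and P-1 as origin, the differences give:
  (-135)·a + (-120)·b = +1.7
  (-115)·a + 115·b = +0.1
Eliminate b (×115 and ×(-120), subtract): -29325·a = 207.50 → a = ∂h/∂x = -0.007076
Back-substitute: b = ∂h/∂y = -0.006206.
|∇h| = √(-0.007076² + -0.006206²) = 0.009412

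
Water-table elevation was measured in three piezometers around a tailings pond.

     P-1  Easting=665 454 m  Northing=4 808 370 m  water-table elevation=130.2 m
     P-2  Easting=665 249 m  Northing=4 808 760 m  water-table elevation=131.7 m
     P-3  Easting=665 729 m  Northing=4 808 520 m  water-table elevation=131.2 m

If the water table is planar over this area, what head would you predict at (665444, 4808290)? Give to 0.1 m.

129.8 m

With h = a·x + b·y + c and P-1 as origin, the differences give:
  (-205)·a + 390·b = +1.5
  275·a + 150·b = +1.0
Eliminate b (×150 and ×390, subtract): -138000·a = -165.00 → a = ∂h/∂x = +0.001196
Back-substitute: b = ∂h/∂y = +0.004475.
h(665444, 4808290) = 130.2 + (+0.001196)·(-10) + (+0.004475)·(-80) = 130.2 -0.012 -0.358 = 129.830 m.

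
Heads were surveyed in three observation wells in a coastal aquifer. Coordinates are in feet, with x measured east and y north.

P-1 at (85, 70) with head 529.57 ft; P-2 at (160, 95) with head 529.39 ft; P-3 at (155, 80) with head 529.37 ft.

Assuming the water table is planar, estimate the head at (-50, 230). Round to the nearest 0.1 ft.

Taking P-1 as reference: P-2−P-1 = (75, 25, -0.18); P-3−P-1 = (70, 10, -0.20).
Determinant of the coordinate differences = 75·10 − 70·25 = -1000.
∂h/∂x = [(-0.18)·10 − (-0.20)·25] / -1000 = -0.003200
∂h/∂y = [75·(-0.20) − 70·(-0.18)] / -1000 = +0.002400
h(-50, 230) = 529.57 + (-0.003200)·(-135) + (+0.002400)·(160) = 529.57 +0.432 +0.384 = 530.386 ft.

530.4 ft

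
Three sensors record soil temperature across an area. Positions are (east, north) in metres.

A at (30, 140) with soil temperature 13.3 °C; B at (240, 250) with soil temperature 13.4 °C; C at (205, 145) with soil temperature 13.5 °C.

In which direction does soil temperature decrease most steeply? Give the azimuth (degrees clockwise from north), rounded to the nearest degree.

319°

Differences from A: to B (Δx, Δy, Δh) = (210, 110, +0.1); to C = (175, 5, +0.2).
Determinant of the coordinate differences = 210·5 − 175·110 = -18200.
∂T/∂x = [(+0.1)·5 − (+0.2)·110] / -18200 = +0.001181
∂T/∂y = [210·(+0.2) − 175·(+0.1)] / -18200 = -0.001346
Steepest decrease is along −∇f: components (-0.001181 E, +0.001346 N).
Azimuth = atan2(-0.001181, +0.001346) = 318.7° ≈ 319°.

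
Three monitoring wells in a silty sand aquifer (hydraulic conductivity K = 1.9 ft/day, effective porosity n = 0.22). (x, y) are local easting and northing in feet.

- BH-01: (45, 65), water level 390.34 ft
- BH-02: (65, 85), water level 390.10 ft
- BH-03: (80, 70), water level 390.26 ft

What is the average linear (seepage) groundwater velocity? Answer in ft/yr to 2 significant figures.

36 ft/yr

Differences from BH-01: to BH-02 (Δx, Δy, Δh) = (20, 20, -0.24); to BH-03 = (35, 5, -0.08).
Determinant of the coordinate differences = 20·5 − 35·20 = -600.
∂h/∂x = [(-0.24)·5 − (-0.08)·20] / -600 = -0.0006667
∂h/∂y = [20·(-0.08) − 35·(-0.24)] / -600 = -0.01133
|∇h| = √(-0.0006667² + -0.01133²) = 0.01135
Seepage velocity v = K·i/n = 1.9 × 0.01135 / 0.22 = 0.09802 ft/day = 35.8 ft/yr.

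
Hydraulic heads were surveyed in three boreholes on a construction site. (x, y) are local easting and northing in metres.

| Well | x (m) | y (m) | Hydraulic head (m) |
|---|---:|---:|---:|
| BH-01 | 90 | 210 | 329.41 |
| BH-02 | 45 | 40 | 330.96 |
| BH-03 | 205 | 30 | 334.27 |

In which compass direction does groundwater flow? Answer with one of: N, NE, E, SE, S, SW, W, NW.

Taking BH-01 as reference: BH-02−BH-01 = (-45, -170, +1.55); BH-03−BH-01 = (115, -180, +4.86).
Solve a·Δx + b·Δy = Δh: det = (-45)·(-180) − 115·(-170) = 27650.
∂h/∂x = [(+1.55)·(-180) − (+4.86)·(-170)] / 27650 = +0.01979
∂h/∂y = [(-45)·(+4.86) − 115·(+1.55)] / 27650 = -0.01436
Flow = −∇h = (-0.01979 east, +0.01436 north), which points northwest.

NW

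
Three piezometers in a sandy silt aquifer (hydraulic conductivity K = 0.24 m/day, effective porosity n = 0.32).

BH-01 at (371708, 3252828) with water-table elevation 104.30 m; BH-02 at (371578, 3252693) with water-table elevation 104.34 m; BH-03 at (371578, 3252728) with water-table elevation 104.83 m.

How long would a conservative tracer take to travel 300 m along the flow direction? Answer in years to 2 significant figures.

54 years

Taking BH-01 as reference: BH-02−BH-01 = (-130, -135, +0.04); BH-03−BH-01 = (-130, -100, +0.53).
Determinant of the coordinate differences = (-130)·(-100) − (-130)·(-135) = -4550.
∂h/∂x = [(+0.04)·(-100) − (+0.53)·(-135)] / -4550 = -0.01485
∂h/∂y = [(-130)·(+0.53) − (-130)·(+0.04)] / -4550 = +0.01400
|∇h| = √(-0.01485² + 0.01400²) = 0.02041
Seepage velocity v = K·i/n = 0.24 × 0.02041 / 0.32 = 0.01531 m/day.
t = 300 / 0.01531 = 1.96e+04 days = 53.7 years.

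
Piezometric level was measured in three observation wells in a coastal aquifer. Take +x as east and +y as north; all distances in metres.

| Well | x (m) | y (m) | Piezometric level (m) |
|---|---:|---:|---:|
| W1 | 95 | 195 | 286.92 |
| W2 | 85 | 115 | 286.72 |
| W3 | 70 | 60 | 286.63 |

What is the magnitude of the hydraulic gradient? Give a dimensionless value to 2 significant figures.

Differences from W1: to W2 (Δx, Δy, Δh) = (-10, -80, -0.20); to W3 = (-25, -135, -0.29).
Solve a·Δx + b·Δy = Δh: det = (-10)·(-135) − (-25)·(-80) = -650.
∂h/∂x = [(-0.20)·(-135) − (-0.29)·(-80)] / -650 = -0.005846
∂h/∂y = [(-10)·(-0.29) − (-25)·(-0.20)] / -650 = +0.003231
|∇h| = √(-0.005846² + 0.003231²) = 0.006679

0.0067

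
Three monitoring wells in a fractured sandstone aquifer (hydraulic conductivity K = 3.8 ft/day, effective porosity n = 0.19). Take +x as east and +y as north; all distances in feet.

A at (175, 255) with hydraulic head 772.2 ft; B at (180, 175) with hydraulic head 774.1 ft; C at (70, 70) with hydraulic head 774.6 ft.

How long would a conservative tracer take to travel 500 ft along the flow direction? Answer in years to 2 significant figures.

2.4 years

Taking A as reference: B−A = (5, -80, +1.9); C−A = (-105, -185, +2.4).
Solve a·Δx + b·Δy = Δh: det = 5·(-185) − (-105)·(-80) = -9325.
∂h/∂x = [(+1.9)·(-185) − (+2.4)·(-80)] / -9325 = +0.01710
∂h/∂y = [5·(+2.4) − (-105)·(+1.9)] / -9325 = -0.02268
|∇h| = √(0.01710² + -0.02268²) = 0.0284
Seepage velocity v = K·i/n = 3.8 × 0.0284 / 0.19 = 0.568 ft/day.
t = 500 / 0.568 = 880.3 days = 2.41 years.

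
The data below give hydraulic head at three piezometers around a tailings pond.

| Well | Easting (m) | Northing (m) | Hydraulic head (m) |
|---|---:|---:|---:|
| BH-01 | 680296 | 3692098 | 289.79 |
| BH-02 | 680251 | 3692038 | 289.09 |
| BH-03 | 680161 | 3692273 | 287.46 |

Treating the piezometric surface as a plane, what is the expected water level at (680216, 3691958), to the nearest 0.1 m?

Differences from BH-01: to BH-02 (Δx, Δy, Δh) = (-45, -60, -0.70); to BH-03 = (-135, 175, -2.33).
Solve a·Δx + b·Δy = Δh: det = (-45)·175 − (-135)·(-60) = -15975.
∂h/∂x = [(-0.70)·175 − (-2.33)·(-60)] / -15975 = +0.01642
∂h/∂y = [(-45)·(-2.33) − (-135)·(-0.70)] / -15975 = -0.0006479
h(680216, 3691958) = 289.79 + (+0.01642)·(-80) + (-0.0006479)·(-140) = 289.79 -1.314 +0.091 = 288.567 m.

288.6 m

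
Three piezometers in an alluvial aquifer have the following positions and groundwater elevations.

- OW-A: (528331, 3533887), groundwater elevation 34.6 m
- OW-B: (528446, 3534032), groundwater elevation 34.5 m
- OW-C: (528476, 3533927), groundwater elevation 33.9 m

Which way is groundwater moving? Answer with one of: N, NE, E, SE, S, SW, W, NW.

Taking OW-A as reference: OW-B−OW-A = (115, 145, -0.1); OW-C−OW-A = (145, 40, -0.7).
Solve a·Δx + b·Δy = Δh: det = 115·40 − 145·145 = -16425.
∂h/∂x = [(-0.1)·40 − (-0.7)·145] / -16425 = -0.005936
∂h/∂y = [115·(-0.7) − 145·(-0.1)] / -16425 = +0.004018
Flow = −∇h = (+0.005936 east, -0.004018 north), which points southeast.

SE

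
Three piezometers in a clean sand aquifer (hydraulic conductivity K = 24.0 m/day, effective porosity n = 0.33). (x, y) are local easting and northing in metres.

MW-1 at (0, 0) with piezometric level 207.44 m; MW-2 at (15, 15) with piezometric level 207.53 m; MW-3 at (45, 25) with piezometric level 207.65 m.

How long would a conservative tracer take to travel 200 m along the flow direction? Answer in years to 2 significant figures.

1.8 years

Taking MW-1 as reference: MW-2−MW-1 = (15, 15, +0.09); MW-3−MW-1 = (45, 25, +0.21).
Solve a·Δx + b·Δy = Δh: det = 15·25 − 45·15 = -300.
∂h/∂x = [(+0.09)·25 − (+0.21)·15] / -300 = +0.003000
∂h/∂y = [15·(+0.21) − 45·(+0.09)] / -300 = +0.003000
|∇h| = √(0.003000² + 0.003000²) = 0.004243
Seepage velocity v = K·i/n = 24.0 × 0.004243 / 0.33 = 0.3086 m/day.
t = 200 / 0.3086 = 648.1 days = 1.77 years.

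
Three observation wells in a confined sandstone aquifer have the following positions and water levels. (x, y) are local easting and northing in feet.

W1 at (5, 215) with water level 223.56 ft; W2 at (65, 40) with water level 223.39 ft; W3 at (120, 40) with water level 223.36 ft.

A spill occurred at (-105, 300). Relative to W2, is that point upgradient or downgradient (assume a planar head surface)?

upgradient

Taking W1 as reference: W2−W1 = (60, -175, -0.17); W3−W1 = (115, -175, -0.20).
Solve a·Δx + b·Δy = Δh: det = 60·(-175) − 115·(-175) = 9625.
∂h/∂x = [(-0.17)·(-175) − (-0.20)·(-175)] / 9625 = -0.0005455
∂h/∂y = [60·(-0.20) − 115·(-0.17)] / 9625 = +0.0007844
Head at (-105, 300) = 223.56 + (-0.0005455)·(-110) + (+0.0007844)·(85) = 223.69 ft.
That is higher than the 223.39 ft at W2, so the point is upgradient.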